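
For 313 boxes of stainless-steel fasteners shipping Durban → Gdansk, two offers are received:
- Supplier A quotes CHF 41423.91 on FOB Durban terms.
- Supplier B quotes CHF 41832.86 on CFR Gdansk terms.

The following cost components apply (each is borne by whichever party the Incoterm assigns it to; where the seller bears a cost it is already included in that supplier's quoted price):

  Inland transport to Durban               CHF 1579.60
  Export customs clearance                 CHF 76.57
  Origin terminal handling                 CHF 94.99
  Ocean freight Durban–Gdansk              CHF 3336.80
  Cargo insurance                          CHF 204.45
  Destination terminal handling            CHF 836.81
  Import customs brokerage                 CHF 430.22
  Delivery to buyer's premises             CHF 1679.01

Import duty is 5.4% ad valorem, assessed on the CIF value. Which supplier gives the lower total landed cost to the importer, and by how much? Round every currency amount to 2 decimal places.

Supplier B is cheaper by CHF 3085.96

Supplier A (FOB):
CIF value = FOB price + freight + insurance = 41423.91 + 3336.80 + 204.45 = 44965.16
Import duty = 44965.16 × 5.4% = 2428.12
Buyer bears (A): 3336.80 + 204.45 + 836.81 + 430.22 + 1679.01 = 6487.29
Landed cost (A) = invoice 41423.91 + 6487.29 + duty 2428.12 = 50339.32
Supplier B (CFR):
CIF value = CFR price + insurance = 41832.86 + 204.45 = 42037.31
Import duty = 42037.31 × 5.4% = 2270.01
Buyer bears (B): 204.45 + 836.81 + 430.22 + 1679.01 = 3150.49
Landed cost (B) = invoice 41832.86 + 3150.49 + duty 2270.01 = 47253.36
Difference = |50339.32 − 47253.36| = 3085.96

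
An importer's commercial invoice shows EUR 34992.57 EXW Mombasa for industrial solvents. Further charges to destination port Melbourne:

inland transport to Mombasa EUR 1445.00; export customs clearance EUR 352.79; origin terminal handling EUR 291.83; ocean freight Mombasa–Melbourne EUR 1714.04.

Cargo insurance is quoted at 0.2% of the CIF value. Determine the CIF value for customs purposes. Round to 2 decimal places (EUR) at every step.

CIF value: EUR 38873.98

Let C be the CIF value. C = EXW price + pre-shipment costs + freight + 0.2% × C
C − 0.2% × C = 34992.57 + 1445.00 + 352.79 + 291.83 + 1714.04
0.998 × C = 38796.23
C = 38796.23 / 0.998 = 38873.98
Insurance premium = 0.2% × 38873.98 = 77.75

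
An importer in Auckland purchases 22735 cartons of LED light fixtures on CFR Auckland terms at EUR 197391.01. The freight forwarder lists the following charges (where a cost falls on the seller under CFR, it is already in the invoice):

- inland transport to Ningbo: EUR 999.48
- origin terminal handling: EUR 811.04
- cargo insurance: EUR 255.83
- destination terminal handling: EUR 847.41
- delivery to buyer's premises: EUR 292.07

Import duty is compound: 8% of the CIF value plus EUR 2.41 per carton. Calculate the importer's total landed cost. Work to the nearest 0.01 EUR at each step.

CFR: the seller pays costs through ocean freight to the destination port, but not insurance.
Already in the invoice (seller's account under CFR): inland to port, origin terminal — exclude.
CIF value = CFR price + insurance = 197391.01 + 255.83 = 197646.84
Ad valorem component: 197646.84 × 8% = 15811.75
Specific component: 22735 × 2.41 = 54791.35
Import duty = 15811.75 + 54791.35 = 70603.10
Buyer bears: insurance 255.83 + destination terminal 847.41 + delivery 292.07 + duty 70603.10 = 71998.41
Landed cost = invoice 197391.01 + 71998.41 = 269389.42

Total landed cost: EUR 269389.42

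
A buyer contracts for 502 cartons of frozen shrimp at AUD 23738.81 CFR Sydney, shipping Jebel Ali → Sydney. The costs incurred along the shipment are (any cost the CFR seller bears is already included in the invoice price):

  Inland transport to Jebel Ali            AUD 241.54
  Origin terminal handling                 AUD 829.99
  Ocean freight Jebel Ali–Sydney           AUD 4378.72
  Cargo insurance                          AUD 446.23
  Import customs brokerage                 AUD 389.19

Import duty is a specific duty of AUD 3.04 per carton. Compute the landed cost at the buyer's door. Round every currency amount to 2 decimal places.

CFR: the seller pays costs through ocean freight to the destination port, but not insurance.
Already in the invoice (seller's account under CFR): inland to port, origin terminal, freight — exclude.
CIF value = CFR price + insurance = 23738.81 + 446.23 = 24185.04
Import duty = 502 × 3.04 = 1526.08
Buyer bears: insurance 446.23 + brokerage 389.19 + duty 1526.08 = 2361.50
Landed cost = invoice 23738.81 + 2361.50 = 26100.31

Total landed cost: AUD 26100.31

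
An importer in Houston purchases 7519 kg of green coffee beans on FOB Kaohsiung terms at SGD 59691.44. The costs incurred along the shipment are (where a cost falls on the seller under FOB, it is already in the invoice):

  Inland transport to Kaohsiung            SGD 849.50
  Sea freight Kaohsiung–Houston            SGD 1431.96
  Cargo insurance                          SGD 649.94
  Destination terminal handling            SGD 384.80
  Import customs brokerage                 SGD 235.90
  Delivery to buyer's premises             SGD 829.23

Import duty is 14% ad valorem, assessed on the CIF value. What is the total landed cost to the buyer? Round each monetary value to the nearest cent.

FOB: the seller bears costs until goods are on board at the origin port; the buyer bears freight, insurance and all costs thereafter.
Already in the invoice (seller's account under FOB): inland to port — exclude.
CIF value = FOB price + freight + insurance = 59691.44 + 1431.96 + 649.94 = 61773.34
Import duty = 61773.34 × 14% = 8648.27
Buyer bears: freight 1431.96 + insurance 649.94 + destination terminal 384.80 + brokerage 235.90 + delivery 829.23 + duty 8648.27 = 12180.10
Landed cost = invoice 59691.44 + 12180.10 = 71871.54

Total landed cost: SGD 71871.54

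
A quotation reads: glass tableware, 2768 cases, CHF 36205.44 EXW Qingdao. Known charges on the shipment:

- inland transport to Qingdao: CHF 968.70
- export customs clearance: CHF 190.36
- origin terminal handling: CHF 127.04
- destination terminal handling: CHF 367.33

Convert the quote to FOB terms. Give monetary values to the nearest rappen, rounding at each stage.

FOB price: CHF 37491.54

Not relevant to the conversion: destination terminal — on the buyer under both terms; not part of either seller's price.
From EXW to FOB, the seller additionally bears: inland to port, export clearance, origin terminal.
FOB price = 36205.44 + 968.70 + 190.36 + 127.04 = 37491.54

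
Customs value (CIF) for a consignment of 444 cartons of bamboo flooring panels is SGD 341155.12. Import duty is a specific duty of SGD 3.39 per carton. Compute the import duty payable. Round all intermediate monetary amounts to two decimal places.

Import duty = 444 × 3.39 = 1505.16

Import duty: SGD 1505.16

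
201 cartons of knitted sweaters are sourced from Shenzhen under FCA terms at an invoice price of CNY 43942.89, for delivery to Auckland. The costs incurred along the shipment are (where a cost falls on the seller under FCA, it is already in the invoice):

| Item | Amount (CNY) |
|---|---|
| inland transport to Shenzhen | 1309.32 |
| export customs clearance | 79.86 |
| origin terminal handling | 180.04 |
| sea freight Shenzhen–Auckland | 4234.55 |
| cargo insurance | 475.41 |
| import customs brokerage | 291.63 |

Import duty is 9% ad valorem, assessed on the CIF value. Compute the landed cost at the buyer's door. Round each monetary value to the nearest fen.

FCA: the seller delivers export-cleared goods to the carrier; the buyer bears costs from that point.
Already in the invoice (seller's account under FCA): inland to port, export clearance — exclude.
CIF value = FCA price + origin terminal + freight + insurance = 43942.89 + 180.04 + 4234.55 + 475.41 = 48832.89
Import duty = 48832.89 × 9% = 4394.96
Buyer bears: origin terminal 180.04 + freight 4234.55 + insurance 475.41 + brokerage 291.63 + duty 4394.96 = 9576.59
Landed cost = invoice 43942.89 + 9576.59 = 53519.48

Total landed cost: CNY 53519.48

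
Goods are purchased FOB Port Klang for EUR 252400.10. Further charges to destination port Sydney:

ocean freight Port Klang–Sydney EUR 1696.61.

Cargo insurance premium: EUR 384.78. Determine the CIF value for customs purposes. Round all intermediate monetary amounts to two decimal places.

CIF value: EUR 254481.49

CIF = FOB price + freight + insurance
CIF = 252400.10 + 1696.61 + 384.78 = 254481.49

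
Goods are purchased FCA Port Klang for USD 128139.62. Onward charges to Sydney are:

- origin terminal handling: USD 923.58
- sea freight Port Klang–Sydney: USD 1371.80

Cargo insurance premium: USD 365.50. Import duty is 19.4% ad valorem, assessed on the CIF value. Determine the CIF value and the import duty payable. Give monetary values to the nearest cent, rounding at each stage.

CIF value: USD 130800.50; import duty: USD 25375.30

CIF = FCA price + pre-shipment costs + freight + insurance
CIF = 128139.62 + 923.58 + 1371.80 + 365.50 = 130800.50
Import duty = 130800.50 × 19.4% = 25375.30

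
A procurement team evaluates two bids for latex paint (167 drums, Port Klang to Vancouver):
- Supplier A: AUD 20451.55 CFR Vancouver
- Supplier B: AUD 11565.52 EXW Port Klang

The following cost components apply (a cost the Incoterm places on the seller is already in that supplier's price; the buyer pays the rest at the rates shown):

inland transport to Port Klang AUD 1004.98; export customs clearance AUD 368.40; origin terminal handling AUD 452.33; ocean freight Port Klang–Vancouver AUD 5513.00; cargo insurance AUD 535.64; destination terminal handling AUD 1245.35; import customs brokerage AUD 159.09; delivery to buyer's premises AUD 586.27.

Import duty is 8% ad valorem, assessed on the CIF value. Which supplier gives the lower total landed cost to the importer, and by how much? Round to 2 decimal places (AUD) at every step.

Supplier B is cheaper by AUD 1671.11

Supplier A (CFR):
CIF value = CFR price + insurance = 20451.55 + 535.64 = 20987.19
Import duty = 20987.19 × 8% = 1678.98
Buyer bears (A): 535.64 + 1245.35 + 159.09 + 586.27 = 2526.35
Landed cost (A) = invoice 20451.55 + 2526.35 + duty 1678.98 = 24656.88
Supplier B (EXW):
CIF value = EXW price + inland to port + export clearance + origin terminal + freight + insurance = 11565.52 + 1004.98 + 368.40 + 452.33 + 5513.00 + 535.64 = 19439.87
Import duty = 19439.87 × 8% = 1555.19
Buyer bears (B): 1004.98 + 368.40 + 452.33 + 5513.00 + 535.64 + 1245.35 + 159.09 + 586.27 = 9865.06
Landed cost (B) = invoice 11565.52 + 9865.06 + duty 1555.19 = 22985.77
Difference = |24656.88 − 22985.77| = 1671.11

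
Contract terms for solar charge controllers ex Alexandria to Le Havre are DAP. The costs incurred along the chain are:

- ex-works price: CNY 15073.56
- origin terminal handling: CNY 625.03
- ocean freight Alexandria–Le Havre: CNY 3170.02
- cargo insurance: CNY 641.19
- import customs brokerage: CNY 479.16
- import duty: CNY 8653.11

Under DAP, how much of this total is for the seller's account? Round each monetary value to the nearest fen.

DAP: the seller bears all costs to the named destination except import duty and clearance.
Seller's account: goods 15073.56 + origin terminal 625.03 + freight 3170.02 + insurance 641.19 = 19509.80
Buyer's account: brokerage 479.16 + duty 8653.11 = 9132.27

Seller's account: CNY 19509.80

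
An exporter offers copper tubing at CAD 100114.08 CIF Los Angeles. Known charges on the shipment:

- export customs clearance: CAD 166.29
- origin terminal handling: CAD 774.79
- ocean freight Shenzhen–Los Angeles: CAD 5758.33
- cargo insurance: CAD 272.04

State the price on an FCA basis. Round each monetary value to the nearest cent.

FCA price: CAD 93308.92

Not relevant to the conversion: export clearance — on the seller under both CIF and FCA; already in the CIF price and stays in the FCA price.
From CIF to FCA, the seller no longer bears: origin terminal, freight, insurance.
FCA price = 100114.08 − 774.79 − 5758.33 − 272.04 = 93308.92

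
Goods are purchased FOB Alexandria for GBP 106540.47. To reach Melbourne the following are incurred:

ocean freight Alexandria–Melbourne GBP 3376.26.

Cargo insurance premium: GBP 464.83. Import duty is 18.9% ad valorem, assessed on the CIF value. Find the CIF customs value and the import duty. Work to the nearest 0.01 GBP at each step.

CIF value: GBP 110381.56; import duty: GBP 20862.11

CIF = FOB price + freight + insurance
CIF = 106540.47 + 3376.26 + 464.83 = 110381.56
Import duty = 110381.56 × 18.9% = 20862.11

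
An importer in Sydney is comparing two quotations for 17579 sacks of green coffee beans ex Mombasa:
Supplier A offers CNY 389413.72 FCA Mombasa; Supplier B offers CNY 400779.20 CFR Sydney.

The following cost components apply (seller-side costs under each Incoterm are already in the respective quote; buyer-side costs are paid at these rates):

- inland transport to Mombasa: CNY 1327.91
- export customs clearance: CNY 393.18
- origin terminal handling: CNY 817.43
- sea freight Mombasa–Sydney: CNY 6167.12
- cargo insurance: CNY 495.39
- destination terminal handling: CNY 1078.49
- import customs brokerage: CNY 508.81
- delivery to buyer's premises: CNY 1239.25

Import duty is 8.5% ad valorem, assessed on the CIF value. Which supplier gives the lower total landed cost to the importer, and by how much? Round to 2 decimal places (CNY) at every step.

Supplier A (FCA):
CIF value = FCA price + origin terminal + freight + insurance = 389413.72 + 817.43 + 6167.12 + 495.39 = 396893.66
Import duty = 396893.66 × 8.5% = 33735.96
Buyer bears (A): 817.43 + 6167.12 + 495.39 + 1078.49 + 508.81 + 1239.25 = 10306.49
Landed cost (A) = invoice 389413.72 + 10306.49 + duty 33735.96 = 433456.17
Supplier B (CFR):
CIF value = CFR price + insurance = 400779.20 + 495.39 = 401274.59
Import duty = 401274.59 × 8.5% = 34108.34
Buyer bears (B): 495.39 + 1078.49 + 508.81 + 1239.25 = 3321.94
Landed cost (B) = invoice 400779.20 + 3321.94 + duty 34108.34 = 438209.48
Difference = |433456.17 − 438209.48| = 4753.31

Supplier A is cheaper by CNY 4753.31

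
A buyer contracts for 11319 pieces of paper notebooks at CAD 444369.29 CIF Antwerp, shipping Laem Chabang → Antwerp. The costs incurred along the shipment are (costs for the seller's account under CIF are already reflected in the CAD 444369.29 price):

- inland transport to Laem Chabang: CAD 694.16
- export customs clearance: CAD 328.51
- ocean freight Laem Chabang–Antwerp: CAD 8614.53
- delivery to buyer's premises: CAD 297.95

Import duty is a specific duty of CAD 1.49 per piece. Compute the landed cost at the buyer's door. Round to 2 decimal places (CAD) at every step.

CIF: the seller pays costs through ocean freight and marine insurance to the destination port.
Already in the invoice (seller's account under CIF): inland to port, export clearance, freight — exclude.
The CIF price already equals the CIF value: 444369.29
Import duty = 11319 × 1.49 = 16865.31
Buyer bears: delivery 297.95 + duty 16865.31 = 17163.26
Landed cost = invoice 444369.29 + 17163.26 = 461532.55

Total landed cost: CAD 461532.55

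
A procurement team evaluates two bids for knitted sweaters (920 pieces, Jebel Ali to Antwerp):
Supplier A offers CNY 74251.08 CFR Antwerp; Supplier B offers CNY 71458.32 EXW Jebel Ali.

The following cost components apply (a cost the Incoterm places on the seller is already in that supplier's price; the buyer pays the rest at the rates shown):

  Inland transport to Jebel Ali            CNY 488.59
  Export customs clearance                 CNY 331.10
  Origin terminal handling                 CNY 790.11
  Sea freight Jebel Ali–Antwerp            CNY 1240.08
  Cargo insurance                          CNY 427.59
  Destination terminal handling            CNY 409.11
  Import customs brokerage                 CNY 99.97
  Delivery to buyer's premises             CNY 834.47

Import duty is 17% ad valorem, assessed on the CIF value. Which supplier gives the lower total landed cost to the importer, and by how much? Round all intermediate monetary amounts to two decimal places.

Supplier A is cheaper by CNY 66.83

Supplier A (CFR):
CIF value = CFR price + insurance = 74251.08 + 427.59 = 74678.67
Import duty = 74678.67 × 17% = 12695.37
Buyer bears (A): 427.59 + 409.11 + 99.97 + 834.47 = 1771.14
Landed cost (A) = invoice 74251.08 + 1771.14 + duty 12695.37 = 88717.59
Supplier B (EXW):
CIF value = EXW price + inland to port + export clearance + origin terminal + freight + insurance = 71458.32 + 488.59 + 331.10 + 790.11 + 1240.08 + 427.59 = 74735.79
Import duty = 74735.79 × 17% = 12705.08
Buyer bears (B): 488.59 + 331.10 + 790.11 + 1240.08 + 427.59 + 409.11 + 99.97 + 834.47 = 4621.02
Landed cost (B) = invoice 71458.32 + 4621.02 + duty 12705.08 = 88784.42
Difference = |88717.59 − 88784.42| = 66.83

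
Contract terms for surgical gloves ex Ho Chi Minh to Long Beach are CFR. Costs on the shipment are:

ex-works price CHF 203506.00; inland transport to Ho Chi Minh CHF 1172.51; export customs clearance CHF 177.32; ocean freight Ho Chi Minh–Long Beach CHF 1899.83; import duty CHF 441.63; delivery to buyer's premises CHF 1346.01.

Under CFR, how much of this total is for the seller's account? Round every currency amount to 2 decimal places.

Seller's account: CHF 206755.66

CFR: the seller pays costs through ocean freight to the destination port, but not insurance.
Seller's account: goods 203506.00 + inland to port 1172.51 + export clearance 177.32 + freight 1899.83 = 206755.66
Buyer's account: duty 441.63 + delivery 1346.01 = 1787.64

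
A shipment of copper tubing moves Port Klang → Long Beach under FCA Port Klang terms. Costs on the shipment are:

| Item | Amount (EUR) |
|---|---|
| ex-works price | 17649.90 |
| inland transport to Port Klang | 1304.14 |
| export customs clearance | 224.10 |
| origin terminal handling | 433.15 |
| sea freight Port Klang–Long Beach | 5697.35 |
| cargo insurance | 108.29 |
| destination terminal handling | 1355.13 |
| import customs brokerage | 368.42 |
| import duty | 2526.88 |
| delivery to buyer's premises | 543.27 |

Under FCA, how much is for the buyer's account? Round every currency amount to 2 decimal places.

FCA: the seller delivers export-cleared goods to the carrier; the buyer bears costs from that point.
Seller's account: goods 17649.90 + inland to port 1304.14 + export clearance 224.10 = 19178.14
Buyer's account: origin terminal 433.15 + freight 5697.35 + insurance 108.29 + destination terminal 1355.13 + brokerage 368.42 + duty 2526.88 + delivery 543.27 = 11032.49

Buyer's account: EUR 11032.49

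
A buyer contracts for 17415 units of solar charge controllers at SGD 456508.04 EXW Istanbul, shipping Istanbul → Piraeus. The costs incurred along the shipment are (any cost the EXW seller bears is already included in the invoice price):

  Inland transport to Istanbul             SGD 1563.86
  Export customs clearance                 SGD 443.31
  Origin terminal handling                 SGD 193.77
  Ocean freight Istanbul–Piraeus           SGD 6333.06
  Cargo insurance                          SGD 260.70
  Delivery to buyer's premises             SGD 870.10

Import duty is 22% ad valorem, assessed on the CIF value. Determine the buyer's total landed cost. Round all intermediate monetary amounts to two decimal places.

Total landed cost: SGD 568539.44

EXW: the seller makes goods available at their premises; the buyer bears all onward costs.
CIF value = EXW price + inland to port + export clearance + origin terminal + freight + insurance = 456508.04 + 1563.86 + 443.31 + 193.77 + 6333.06 + 260.70 = 465302.74
Import duty = 465302.74 × 22% = 102366.60
Buyer bears: inland to port 1563.86 + export clearance 443.31 + origin terminal 193.77 + freight 6333.06 + insurance 260.70 + delivery 870.10 + duty 102366.60 = 112031.40
Landed cost = invoice 456508.04 + 112031.40 = 568539.44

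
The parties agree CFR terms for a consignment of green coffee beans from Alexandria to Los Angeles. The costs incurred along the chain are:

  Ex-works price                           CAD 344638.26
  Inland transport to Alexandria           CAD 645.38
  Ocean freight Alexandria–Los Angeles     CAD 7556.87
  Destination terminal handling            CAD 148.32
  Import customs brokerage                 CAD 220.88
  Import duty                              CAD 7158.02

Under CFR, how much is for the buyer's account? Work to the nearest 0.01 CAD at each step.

CFR: the seller pays costs through ocean freight to the destination port, but not insurance.
Seller's account: goods 344638.26 + inland to port 645.38 + freight 7556.87 = 352840.51
Buyer's account: destination terminal 148.32 + brokerage 220.88 + duty 7158.02 = 7527.22

Buyer's account: CAD 7527.22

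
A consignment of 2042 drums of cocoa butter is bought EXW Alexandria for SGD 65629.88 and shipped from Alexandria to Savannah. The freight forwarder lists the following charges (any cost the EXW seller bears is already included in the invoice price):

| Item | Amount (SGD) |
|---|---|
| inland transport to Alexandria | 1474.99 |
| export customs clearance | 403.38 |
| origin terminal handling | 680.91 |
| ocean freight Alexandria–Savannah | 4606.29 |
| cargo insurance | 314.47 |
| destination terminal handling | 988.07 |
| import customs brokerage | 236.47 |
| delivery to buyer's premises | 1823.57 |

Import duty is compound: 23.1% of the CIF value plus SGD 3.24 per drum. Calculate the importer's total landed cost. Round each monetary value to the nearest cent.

Total landed cost: SGD 99662.50

EXW: the seller makes goods available at their premises; the buyer bears all onward costs.
CIF value = EXW price + inland to port + export clearance + origin terminal + freight + insurance = 65629.88 + 1474.99 + 403.38 + 680.91 + 4606.29 + 314.47 = 73109.92
Ad valorem component: 73109.92 × 23.1% = 16888.39
Specific component: 2042 × 3.24 = 6616.08
Import duty = 16888.39 + 6616.08 = 23504.47
Buyer bears: inland to port 1474.99 + export clearance 403.38 + origin terminal 680.91 + freight 4606.29 + insurance 314.47 + destination terminal 988.07 + brokerage 236.47 + delivery 1823.57 + duty 23504.47 = 34032.62
Landed cost = invoice 65629.88 + 34032.62 = 99662.50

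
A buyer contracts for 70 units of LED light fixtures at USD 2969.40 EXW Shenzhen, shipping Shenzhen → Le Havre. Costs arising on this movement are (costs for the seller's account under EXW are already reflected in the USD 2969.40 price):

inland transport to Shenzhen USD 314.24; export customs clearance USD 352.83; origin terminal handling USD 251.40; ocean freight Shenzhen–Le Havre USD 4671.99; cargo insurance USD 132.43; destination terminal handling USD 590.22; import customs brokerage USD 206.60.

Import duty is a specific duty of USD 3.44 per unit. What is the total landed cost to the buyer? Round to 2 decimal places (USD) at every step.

EXW: the seller makes goods available at their premises; the buyer bears all onward costs.
CIF value = EXW price + inland to port + export clearance + origin terminal + freight + insurance = 2969.40 + 314.24 + 352.83 + 251.40 + 4671.99 + 132.43 = 8692.29
Import duty = 70 × 3.44 = 240.80
Buyer bears: inland to port 314.24 + export clearance 352.83 + origin terminal 251.40 + freight 4671.99 + insurance 132.43 + destination terminal 590.22 + brokerage 206.60 + duty 240.80 = 6760.51
Landed cost = invoice 2969.40 + 6760.51 = 9729.91

Total landed cost: USD 9729.91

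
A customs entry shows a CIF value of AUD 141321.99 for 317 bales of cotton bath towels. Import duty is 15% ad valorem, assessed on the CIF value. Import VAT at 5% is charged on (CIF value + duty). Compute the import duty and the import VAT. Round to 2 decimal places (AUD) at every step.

Import duty: AUD 21198.30; import VAT: AUD 8126.01

Import duty = 141321.99 × 15% = 21198.30
VAT base = CIF + duty = 141321.99 + 21198.30 = 162520.29
Import VAT = 162520.29 × 5% = 8126.01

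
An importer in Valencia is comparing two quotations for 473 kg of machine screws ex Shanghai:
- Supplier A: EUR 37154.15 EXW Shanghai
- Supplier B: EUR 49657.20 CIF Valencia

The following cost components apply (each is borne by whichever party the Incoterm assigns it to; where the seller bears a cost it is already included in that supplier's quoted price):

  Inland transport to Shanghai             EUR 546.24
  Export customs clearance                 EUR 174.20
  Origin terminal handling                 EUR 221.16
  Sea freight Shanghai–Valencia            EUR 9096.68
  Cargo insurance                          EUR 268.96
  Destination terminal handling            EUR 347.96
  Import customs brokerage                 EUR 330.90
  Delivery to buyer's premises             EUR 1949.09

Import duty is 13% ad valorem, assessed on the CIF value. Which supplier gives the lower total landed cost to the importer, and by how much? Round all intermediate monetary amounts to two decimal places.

Supplier A is cheaper by EUR 2481.27

Supplier A (EXW):
CIF value = EXW price + inland to port + export clearance + origin terminal + freight + insurance = 37154.15 + 546.24 + 174.20 + 221.16 + 9096.68 + 268.96 = 47461.39
Import duty = 47461.39 × 13% = 6169.98
Buyer bears (A): 546.24 + 174.20 + 221.16 + 9096.68 + 268.96 + 347.96 + 330.90 + 1949.09 = 12935.19
Landed cost (A) = invoice 37154.15 + 12935.19 + duty 6169.98 = 56259.32
Supplier B (CIF):
The CIF price already equals the CIF value: 49657.20
Import duty = 49657.20 × 13% = 6455.44
Buyer bears (B): 347.96 + 330.90 + 1949.09 = 2627.95
Landed cost (B) = invoice 49657.20 + 2627.95 + duty 6455.44 = 58740.59
Difference = |56259.32 − 58740.59| = 2481.27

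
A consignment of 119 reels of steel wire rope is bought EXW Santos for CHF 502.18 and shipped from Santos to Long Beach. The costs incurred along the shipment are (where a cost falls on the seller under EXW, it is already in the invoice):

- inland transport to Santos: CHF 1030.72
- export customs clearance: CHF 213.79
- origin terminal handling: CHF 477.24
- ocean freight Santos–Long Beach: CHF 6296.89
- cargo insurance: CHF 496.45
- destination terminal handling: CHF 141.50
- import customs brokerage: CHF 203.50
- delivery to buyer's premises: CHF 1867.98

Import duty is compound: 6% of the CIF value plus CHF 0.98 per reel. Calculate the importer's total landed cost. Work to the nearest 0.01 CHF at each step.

EXW: the seller makes goods available at their premises; the buyer bears all onward costs.
CIF value = EXW price + inland to port + export clearance + origin terminal + freight + insurance = 502.18 + 1030.72 + 213.79 + 477.24 + 6296.89 + 496.45 = 9017.27
Ad valorem component: 9017.27 × 6% = 541.04
Specific component: 119 × 0.98 = 116.62
Import duty = 541.04 + 116.62 = 657.66
Buyer bears: inland to port 1030.72 + export clearance 213.79 + origin terminal 477.24 + freight 6296.89 + insurance 496.45 + destination terminal 141.50 + brokerage 203.50 + delivery 1867.98 + duty 657.66 = 11385.73
Landed cost = invoice 502.18 + 11385.73 = 11887.91

Total landed cost: CHF 11887.91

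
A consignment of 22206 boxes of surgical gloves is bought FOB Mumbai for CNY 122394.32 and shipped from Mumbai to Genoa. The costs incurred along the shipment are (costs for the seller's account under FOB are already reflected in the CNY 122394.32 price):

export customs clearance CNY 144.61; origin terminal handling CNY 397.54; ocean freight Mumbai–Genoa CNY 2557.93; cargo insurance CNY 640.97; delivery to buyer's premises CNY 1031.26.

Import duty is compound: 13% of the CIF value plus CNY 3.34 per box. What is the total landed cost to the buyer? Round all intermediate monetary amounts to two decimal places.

FOB: the seller bears costs until goods are on board at the origin port; the buyer bears freight, insurance and all costs thereafter.
Already in the invoice (seller's account under FOB): export clearance, origin terminal — exclude.
CIF value = FOB price + freight + insurance = 122394.32 + 2557.93 + 640.97 = 125593.22
Ad valorem component: 125593.22 × 13% = 16327.12
Specific component: 22206 × 3.34 = 74168.04
Import duty = 16327.12 + 74168.04 = 90495.16
Buyer bears: freight 2557.93 + insurance 640.97 + delivery 1031.26 + duty 90495.16 = 94725.32
Landed cost = invoice 122394.32 + 94725.32 = 217119.64

Total landed cost: CNY 217119.64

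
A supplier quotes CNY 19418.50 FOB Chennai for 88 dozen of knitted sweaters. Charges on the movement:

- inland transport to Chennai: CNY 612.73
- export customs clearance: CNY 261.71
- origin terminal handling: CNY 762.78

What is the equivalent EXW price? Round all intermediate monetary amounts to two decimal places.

From FOB to EXW, the seller no longer bears: inland to port, export clearance, origin terminal.
EXW price = 19418.50 − 612.73 − 261.71 − 762.78 = 17781.28

EXW price: CNY 17781.28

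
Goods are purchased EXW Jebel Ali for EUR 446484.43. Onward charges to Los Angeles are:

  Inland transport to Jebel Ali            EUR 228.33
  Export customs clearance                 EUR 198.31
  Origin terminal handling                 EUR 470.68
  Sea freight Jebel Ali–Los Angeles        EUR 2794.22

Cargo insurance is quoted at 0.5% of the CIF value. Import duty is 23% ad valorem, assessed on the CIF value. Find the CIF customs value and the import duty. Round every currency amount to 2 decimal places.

CIF value: EUR 452438.16; import duty: EUR 104060.78

Let C be the CIF value. C = EXW price + pre-shipment costs + freight + 0.5% × C
C − 0.5% × C = 446484.43 + 228.33 + 198.31 + 470.68 + 2794.22
0.995 × C = 450175.97
C = 450175.97 / 0.995 = 452438.16
Insurance premium = 0.5% × 452438.16 = 2262.19
Import duty = 452438.16 × 23% = 104060.78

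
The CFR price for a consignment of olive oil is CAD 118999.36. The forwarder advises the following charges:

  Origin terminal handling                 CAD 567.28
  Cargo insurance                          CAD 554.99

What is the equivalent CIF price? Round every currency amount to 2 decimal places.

Not relevant to the conversion: origin terminal — on the seller under both CFR and CIF; already in the CFR price and stays in the CIF price.
From CFR to CIF, the seller additionally bears: insurance.
CIF price = 118999.36 + 554.99 = 119554.35

CIF price: CAD 119554.35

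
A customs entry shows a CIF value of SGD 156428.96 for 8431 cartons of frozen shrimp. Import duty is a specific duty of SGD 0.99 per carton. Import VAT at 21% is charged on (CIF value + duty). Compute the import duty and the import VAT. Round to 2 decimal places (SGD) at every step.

Import duty: SGD 8346.69; import VAT: SGD 34602.89

Import duty = 8431 × 0.99 = 8346.69
VAT base = CIF + duty = 156428.96 + 8346.69 = 164775.65
Import VAT = 164775.65 × 21% = 34602.89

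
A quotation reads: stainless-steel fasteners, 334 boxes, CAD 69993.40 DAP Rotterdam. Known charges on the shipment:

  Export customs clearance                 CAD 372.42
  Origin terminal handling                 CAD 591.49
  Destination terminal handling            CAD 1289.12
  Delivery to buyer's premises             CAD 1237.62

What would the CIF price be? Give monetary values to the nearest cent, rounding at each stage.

Not relevant to the conversion: origin terminal, export clearance — on the seller under both DAP and CIF; already in the DAP price and stays in the CIF price.
From DAP to CIF, the seller no longer bears: destination terminal, delivery.
CIF price = 69993.40 − 1289.12 − 1237.62 = 67466.66

CIF price: CAD 67466.66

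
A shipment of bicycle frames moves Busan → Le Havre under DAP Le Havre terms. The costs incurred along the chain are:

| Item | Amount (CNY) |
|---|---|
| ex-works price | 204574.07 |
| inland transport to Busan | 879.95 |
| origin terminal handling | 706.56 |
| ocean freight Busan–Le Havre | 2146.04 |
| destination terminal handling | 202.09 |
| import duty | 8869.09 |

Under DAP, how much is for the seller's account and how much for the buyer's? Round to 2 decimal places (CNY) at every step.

Seller: CNY 208508.71; buyer: CNY 8869.09

DAP: the seller bears all costs to the named destination except import duty and clearance.
Seller's account: goods 204574.07 + inland to port 879.95 + origin terminal 706.56 + freight 2146.04 + destination terminal 202.09 = 208508.71
Buyer's account: duty 8869.09 = 8869.09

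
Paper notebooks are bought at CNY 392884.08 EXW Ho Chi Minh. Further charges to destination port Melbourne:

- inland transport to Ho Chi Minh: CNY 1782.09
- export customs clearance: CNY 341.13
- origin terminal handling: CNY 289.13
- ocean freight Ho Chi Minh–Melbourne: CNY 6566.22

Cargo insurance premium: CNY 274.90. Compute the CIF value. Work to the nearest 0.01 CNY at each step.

CIF value: CNY 402137.55

CIF = EXW price + pre-shipment costs + freight + insurance
CIF = 392884.08 + 1782.09 + 341.13 + 289.13 + 6566.22 + 274.90 = 402137.55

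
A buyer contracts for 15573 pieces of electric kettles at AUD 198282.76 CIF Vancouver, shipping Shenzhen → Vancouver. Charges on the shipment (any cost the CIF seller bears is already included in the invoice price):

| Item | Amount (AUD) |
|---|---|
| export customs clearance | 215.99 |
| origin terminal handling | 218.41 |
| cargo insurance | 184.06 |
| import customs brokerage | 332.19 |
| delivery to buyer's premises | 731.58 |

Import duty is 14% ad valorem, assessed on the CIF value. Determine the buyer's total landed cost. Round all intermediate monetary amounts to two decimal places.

Total landed cost: AUD 227106.12

CIF: the seller pays costs through ocean freight and marine insurance to the destination port.
Already in the invoice (seller's account under CIF): export clearance, origin terminal, insurance — exclude.
The CIF price already equals the CIF value: 198282.76
Import duty = 198282.76 × 14% = 27759.59
Buyer bears: brokerage 332.19 + delivery 731.58 + duty 27759.59 = 28823.36
Landed cost = invoice 198282.76 + 28823.36 = 227106.12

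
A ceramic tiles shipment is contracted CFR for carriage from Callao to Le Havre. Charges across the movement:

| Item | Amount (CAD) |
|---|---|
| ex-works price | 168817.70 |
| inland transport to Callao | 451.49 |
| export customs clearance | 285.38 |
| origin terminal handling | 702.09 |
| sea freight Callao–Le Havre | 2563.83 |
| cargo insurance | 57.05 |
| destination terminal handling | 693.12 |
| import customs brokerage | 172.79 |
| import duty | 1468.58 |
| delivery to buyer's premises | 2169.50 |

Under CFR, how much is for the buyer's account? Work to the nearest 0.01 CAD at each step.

CFR: the seller pays costs through ocean freight to the destination port, but not insurance.
Seller's account: goods 168817.70 + inland to port 451.49 + export clearance 285.38 + origin terminal 702.09 + freight 2563.83 = 172820.49
Buyer's account: insurance 57.05 + destination terminal 693.12 + brokerage 172.79 + duty 1468.58 + delivery 2169.50 = 4561.04

Buyer's account: CAD 4561.04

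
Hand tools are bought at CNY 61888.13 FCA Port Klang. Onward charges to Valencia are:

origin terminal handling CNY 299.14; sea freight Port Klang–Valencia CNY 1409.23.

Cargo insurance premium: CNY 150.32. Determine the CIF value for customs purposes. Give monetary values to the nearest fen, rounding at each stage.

CIF = FCA price + pre-shipment costs + freight + insurance
CIF = 61888.13 + 299.14 + 1409.23 + 150.32 = 63746.82

CIF value: CNY 63746.82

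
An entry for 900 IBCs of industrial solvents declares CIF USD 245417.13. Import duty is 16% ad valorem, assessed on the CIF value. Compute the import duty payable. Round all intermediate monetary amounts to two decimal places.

Import duty: USD 39266.74

Import duty = 245417.13 × 16% = 39266.74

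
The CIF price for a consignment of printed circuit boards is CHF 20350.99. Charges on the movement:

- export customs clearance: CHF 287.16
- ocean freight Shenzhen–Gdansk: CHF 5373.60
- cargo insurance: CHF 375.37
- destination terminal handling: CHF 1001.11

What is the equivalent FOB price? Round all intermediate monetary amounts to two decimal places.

FOB price: CHF 14602.02

Not relevant to the conversion: export clearance — on the seller under both CIF and FOB; already in the CIF price and stays in the FOB price. destination terminal — on the buyer under both terms; not part of either seller's price.
From CIF to FOB, the seller no longer bears: freight, insurance.
FOB price = 20350.99 − 5373.60 − 375.37 = 14602.02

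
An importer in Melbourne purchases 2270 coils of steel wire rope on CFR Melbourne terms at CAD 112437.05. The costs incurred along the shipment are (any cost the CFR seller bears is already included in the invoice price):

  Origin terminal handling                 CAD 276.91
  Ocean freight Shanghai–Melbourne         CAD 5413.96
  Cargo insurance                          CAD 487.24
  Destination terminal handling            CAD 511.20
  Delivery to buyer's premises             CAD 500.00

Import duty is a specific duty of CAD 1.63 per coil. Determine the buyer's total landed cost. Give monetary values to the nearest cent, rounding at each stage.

Total landed cost: CAD 117635.59

CFR: the seller pays costs through ocean freight to the destination port, but not insurance.
Already in the invoice (seller's account under CFR): origin terminal, freight — exclude.
CIF value = CFR price + insurance = 112437.05 + 487.24 = 112924.29
Import duty = 2270 × 1.63 = 3700.10
Buyer bears: insurance 487.24 + destination terminal 511.20 + delivery 500.00 + duty 3700.10 = 5198.54
Landed cost = invoice 112437.05 + 5198.54 = 117635.59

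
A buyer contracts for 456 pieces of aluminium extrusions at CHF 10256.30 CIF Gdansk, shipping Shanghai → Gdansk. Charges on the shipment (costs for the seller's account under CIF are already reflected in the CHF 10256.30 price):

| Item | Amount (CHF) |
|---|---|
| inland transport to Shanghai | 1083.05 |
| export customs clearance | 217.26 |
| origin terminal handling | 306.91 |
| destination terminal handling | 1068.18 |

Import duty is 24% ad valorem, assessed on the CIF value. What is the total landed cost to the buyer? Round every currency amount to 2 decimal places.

CIF: the seller pays costs through ocean freight and marine insurance to the destination port.
Already in the invoice (seller's account under CIF): inland to port, export clearance, origin terminal — exclude.
The CIF price already equals the CIF value: 10256.30
Import duty = 10256.30 × 24% = 2461.51
Buyer bears: destination terminal 1068.18 + duty 2461.51 = 3529.69
Landed cost = invoice 10256.30 + 3529.69 = 13785.99

Total landed cost: CHF 13785.99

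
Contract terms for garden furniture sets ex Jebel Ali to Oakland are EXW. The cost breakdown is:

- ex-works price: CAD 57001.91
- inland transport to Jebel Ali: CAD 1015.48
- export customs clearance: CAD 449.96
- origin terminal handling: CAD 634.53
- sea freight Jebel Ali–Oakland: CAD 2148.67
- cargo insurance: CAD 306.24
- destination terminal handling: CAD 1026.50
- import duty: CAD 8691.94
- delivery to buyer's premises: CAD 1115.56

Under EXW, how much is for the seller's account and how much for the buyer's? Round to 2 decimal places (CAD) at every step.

Seller: CAD 57001.91; buyer: CAD 15388.88

EXW: the seller makes goods available at their premises; the buyer bears all onward costs.
Seller's account: goods 57001.91 = 57001.91
Buyer's account: inland to port 1015.48 + export clearance 449.96 + origin terminal 634.53 + freight 2148.67 + insurance 306.24 + destination terminal 1026.50 + duty 8691.94 + delivery 1115.56 = 15388.88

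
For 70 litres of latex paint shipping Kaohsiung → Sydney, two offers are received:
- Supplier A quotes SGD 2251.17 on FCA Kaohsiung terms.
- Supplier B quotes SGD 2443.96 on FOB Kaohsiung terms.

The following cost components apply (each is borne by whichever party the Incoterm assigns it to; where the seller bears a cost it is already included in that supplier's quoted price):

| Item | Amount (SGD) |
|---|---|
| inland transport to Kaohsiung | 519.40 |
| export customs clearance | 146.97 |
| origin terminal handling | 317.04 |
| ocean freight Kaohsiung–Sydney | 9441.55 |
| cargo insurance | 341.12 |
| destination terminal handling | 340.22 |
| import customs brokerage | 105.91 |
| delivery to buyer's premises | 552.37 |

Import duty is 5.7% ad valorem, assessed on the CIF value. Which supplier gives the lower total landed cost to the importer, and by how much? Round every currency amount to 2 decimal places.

Supplier A (FCA):
CIF value = FCA price + origin terminal + freight + insurance = 2251.17 + 317.04 + 9441.55 + 341.12 = 12350.88
Import duty = 12350.88 × 5.7% = 704.00
Buyer bears (A): 317.04 + 9441.55 + 341.12 + 340.22 + 105.91 + 552.37 = 11098.21
Landed cost (A) = invoice 2251.17 + 11098.21 + duty 704.00 = 14053.38
Supplier B (FOB):
CIF value = FOB price + freight + insurance = 2443.96 + 9441.55 + 341.12 = 12226.63
Import duty = 12226.63 × 5.7% = 696.92
Buyer bears (B): 9441.55 + 341.12 + 340.22 + 105.91 + 552.37 = 10781.17
Landed cost (B) = invoice 2443.96 + 10781.17 + duty 696.92 = 13922.05
Difference = |14053.38 − 13922.05| = 131.33

Supplier B is cheaper by SGD 131.33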